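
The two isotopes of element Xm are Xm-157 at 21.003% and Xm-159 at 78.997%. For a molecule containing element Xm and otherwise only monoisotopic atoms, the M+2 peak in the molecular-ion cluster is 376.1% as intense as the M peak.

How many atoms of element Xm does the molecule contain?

1

The M+2/M ratio from n Xm atoms is n · q/p = n · 0.78997/0.21003.
n = 3.761 × 0.21003/0.78997 = 1.00 ≈ 1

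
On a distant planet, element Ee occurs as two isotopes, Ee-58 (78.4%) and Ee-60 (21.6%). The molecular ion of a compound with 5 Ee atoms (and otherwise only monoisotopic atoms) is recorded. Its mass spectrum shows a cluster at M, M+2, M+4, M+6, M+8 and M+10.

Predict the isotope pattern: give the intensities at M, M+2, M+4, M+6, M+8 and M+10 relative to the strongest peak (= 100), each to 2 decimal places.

The 5 Ee atoms are independent, so intensities follow the terms of (0.784 + 0.216)^5.
P(M) = 0.784^5 = 0.296197
P(M+2) = 5 × 0.784^4 × 0.216^1 = 0.408026
P(M+4) = 10 × 0.784^3 × 0.216^2 = 0.224831
P(M+6) = 10 × 0.784^2 × 0.216^3 = 0.061943
P(M+8) = 5 × 0.784^1 × 0.216^4 = 0.008533
P(M+10) = 0.216^5 = 0.000470
The M+2 peak is largest (0.408026); scaling to 100 gives 72.59 : 100.00 : 55.10 : 15.18 : 2.09 : 0.12.

72.59 : 100.00 : 55.10 : 15.18 : 2.09 : 0.12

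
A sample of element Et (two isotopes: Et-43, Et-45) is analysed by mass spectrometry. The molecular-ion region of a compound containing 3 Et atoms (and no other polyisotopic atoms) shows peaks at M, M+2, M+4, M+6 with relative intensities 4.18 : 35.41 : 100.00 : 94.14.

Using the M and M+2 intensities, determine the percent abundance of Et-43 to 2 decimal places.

26.15%

Let p = fractional abundance of Et-43. I(M+2)/I(M) = [C(3,1)·p^2·(1−p)] / p^3 = 3·(1−p)/p = 35.41/4.18 = 8.4713
(1−p)/p = 8.4713/3 = 2.8238  ⇒  p = 1/(1 + 2.8238) = 0.2615
Et-43: 26.15%, Et-45: 73.85%.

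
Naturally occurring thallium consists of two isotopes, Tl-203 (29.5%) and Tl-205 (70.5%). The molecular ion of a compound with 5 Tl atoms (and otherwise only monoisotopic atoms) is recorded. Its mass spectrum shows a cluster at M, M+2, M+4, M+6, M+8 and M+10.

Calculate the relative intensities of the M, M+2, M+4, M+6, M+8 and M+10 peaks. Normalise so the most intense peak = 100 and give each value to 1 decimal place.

Each Tl atom is independently Tl-203 (p = 0.295) or Tl-205 (q = 0.705); the cluster is the binomial expansion (p + q)^5.
P(M) = 0.295^5 = 0.002234
P(M+2) = 5 × 0.295^4 × 0.705^1 = 0.026696
P(M+4) = 10 × 0.295^3 × 0.705^2 = 0.127598
P(M+6) = 10 × 0.295^2 × 0.705^3 = 0.304938
P(M+8) = 5 × 0.295^1 × 0.705^4 = 0.364375
P(M+10) = 0.705^5 = 0.174159
The M+8 peak is largest (0.364375); scaling to 100 gives 0.6 : 7.3 : 35.0 : 83.7 : 100.0 : 47.8.

0.6 : 7.3 : 35.0 : 83.7 : 100.0 : 47.8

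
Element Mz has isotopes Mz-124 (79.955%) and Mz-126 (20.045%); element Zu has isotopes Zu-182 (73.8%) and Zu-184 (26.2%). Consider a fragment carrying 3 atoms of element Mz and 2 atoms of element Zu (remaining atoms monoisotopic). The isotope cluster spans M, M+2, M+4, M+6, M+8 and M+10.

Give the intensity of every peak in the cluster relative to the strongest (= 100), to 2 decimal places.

68.39 : 100.00 : 58.04 : 16.72 : 2.39 : 0.14

Element Mz pattern (n=3): 0.51113649 : 0.38443115 : 0.09637824 : 0.00805412
Element Zu pattern (n=2): 0.544644 : 0.386712 : 0.068644
Convolve the two distributions (both contribute in 2-u steps):
  M: 0.51113649×0.544644 = 0.278387
  M+2: 0.51113649×0.386712 + 0.38443115×0.544644 = 0.407041
  M+4: 0.51113649×0.068644 + 0.38443115×0.386712 + 0.09637824×0.544644 = 0.236242
  M+6: 0.38443115×0.068644 + 0.09637824×0.386712 + 0.00805412×0.544644 = 0.068046
  M+8: 0.09637824×0.068644 + 0.00805412×0.386712 = 0.009730
  M+10: 0.00805412×0.068644 = 0.000553
Scale to base peak (0.407041) = 100: 68.39 : 100.00 : 58.04 : 16.72 : 2.39 : 0.14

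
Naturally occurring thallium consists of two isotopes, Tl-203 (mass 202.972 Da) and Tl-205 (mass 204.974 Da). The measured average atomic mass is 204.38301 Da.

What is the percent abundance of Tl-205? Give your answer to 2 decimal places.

70.48%

Let x be the fractional abundance of Tl-203; then Tl-205 has abundance 1 − x.
202.972·x + 204.974·(1 − x) = 204.38301
(202.972 − 204.974)·x = 204.38301 − 204.974
x = -0.59099 / -2.002 = 0.29520 → 29.52% Tl-203, 70.48% Tl-205.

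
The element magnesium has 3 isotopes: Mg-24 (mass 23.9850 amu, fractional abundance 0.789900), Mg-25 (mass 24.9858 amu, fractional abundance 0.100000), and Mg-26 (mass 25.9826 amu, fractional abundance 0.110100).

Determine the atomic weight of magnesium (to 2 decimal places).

The abundance-weighted mean is 0.789900 × 23.9850 + 0.100000 × 24.9858 + 0.110100 × 25.9826
= 18.94575 + 2.49858 + 2.86068 = 24.30501 amu

24.31 amu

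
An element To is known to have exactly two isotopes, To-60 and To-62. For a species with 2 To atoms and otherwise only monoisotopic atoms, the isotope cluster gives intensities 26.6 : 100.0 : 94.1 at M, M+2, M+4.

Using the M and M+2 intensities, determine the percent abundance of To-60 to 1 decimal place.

34.7%

Let p = fractional abundance of To-60. I(M+2)/I(M) = [C(2,1)·p^1·(1−p)] / p^2 = 2·(1−p)/p = 100.0/26.6 = 3.7594
(1−p)/p = 3.7594/2 = 1.8797  ⇒  p = 1/(1 + 1.8797) = 0.3473
To-60: 34.7%, To-62: 65.3%.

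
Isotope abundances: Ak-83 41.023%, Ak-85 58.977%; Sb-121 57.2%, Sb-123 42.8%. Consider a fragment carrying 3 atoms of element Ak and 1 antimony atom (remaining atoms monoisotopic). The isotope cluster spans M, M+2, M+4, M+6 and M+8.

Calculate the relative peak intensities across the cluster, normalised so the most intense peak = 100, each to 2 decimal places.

10.61 : 53.68 : 100.00 : 80.73 : 23.58

Element Ak pattern (n=3): 0.06903705 : 0.2977548 : 0.42806924 : 0.2051389
Antimony pattern (n=1): 0.5720 : 0.4280
Convolve the two distributions (both contribute in 2-u steps):
  M: 0.06903705×0.5720 = 0.039489
  M+2: 0.06903705×0.4280 + 0.2977548×0.5720 = 0.199864
  M+4: 0.2977548×0.4280 + 0.42806924×0.5720 = 0.372295
  M+6: 0.42806924×0.4280 + 0.2051389×0.5720 = 0.300553
  M+8: 0.2051389×0.4280 = 0.087799
Scale to base peak (0.372295) = 100: 10.61 : 53.68 : 100.00 : 80.73 : 23.58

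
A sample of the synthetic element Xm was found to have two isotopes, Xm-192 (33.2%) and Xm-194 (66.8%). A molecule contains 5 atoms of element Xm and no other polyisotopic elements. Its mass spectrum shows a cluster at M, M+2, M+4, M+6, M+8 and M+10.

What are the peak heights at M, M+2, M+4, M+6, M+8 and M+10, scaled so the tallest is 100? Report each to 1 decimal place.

1.2 : 12.3 : 49.4 : 99.4 : 100.0 : 40.2

Expanding (0.332 + 0.668)^5:
P(M) = 0.332^5 = 0.004034
P(M+2) = 5 × 0.332^4 × 0.668^1 = 0.040579
P(M+4) = 10 × 0.332^3 × 0.668^2 = 0.163293
P(M+6) = 10 × 0.332^2 × 0.668^3 = 0.328553
P(M+8) = 5 × 0.332^1 × 0.668^4 = 0.330532
P(M+10) = 0.668^5 = 0.133009
The M+8 peak is largest (0.330532); scaling to 100 gives 1.2 : 12.3 : 49.4 : 99.4 : 100.0 : 40.2.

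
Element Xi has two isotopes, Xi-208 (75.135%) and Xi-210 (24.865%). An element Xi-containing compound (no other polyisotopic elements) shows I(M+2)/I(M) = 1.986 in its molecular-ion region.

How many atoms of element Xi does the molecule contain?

With n Xi atoms, P(M+2)/P(M) = C(n,1)·p^(n−1)q / p^n = n·q/p = n · 0.24865/0.75135.
n = 1.986 × 0.75135/0.24865 = 6.00 ≈ 6

6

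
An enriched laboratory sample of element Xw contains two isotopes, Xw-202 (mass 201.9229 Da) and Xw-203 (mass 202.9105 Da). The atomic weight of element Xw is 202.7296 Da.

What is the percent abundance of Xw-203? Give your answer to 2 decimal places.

81.68%

Let x be the fractional abundance of Xw-202; then Xw-203 has abundance 1 − x.
201.9229·x + 202.9105·(1 − x) = 202.7296
(201.9229 − 202.9105)·x = 202.7296 − 202.9105
x = -0.1809 / -0.9876 = 0.18317 → 18.32% Xw-202, 81.68% Xw-203.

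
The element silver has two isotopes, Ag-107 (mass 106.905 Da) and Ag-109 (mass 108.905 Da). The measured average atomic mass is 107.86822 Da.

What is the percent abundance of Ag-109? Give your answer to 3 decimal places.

48.161%

Let x be the fractional abundance of Ag-107; then Ag-109 has abundance 1 − x.
106.905·x + 108.905·(1 − x) = 107.86822
(106.905 − 108.905)·x = 107.86822 − 108.905
x = -1.03678 / -2.000 = 0.51839 → 51.839% Ag-107, 48.161% Ag-109.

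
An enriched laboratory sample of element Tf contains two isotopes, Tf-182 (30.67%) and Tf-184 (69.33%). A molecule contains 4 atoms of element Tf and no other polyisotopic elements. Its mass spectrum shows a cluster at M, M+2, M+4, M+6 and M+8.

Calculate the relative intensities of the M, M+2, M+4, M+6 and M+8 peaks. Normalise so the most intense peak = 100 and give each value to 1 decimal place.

2.2 : 19.6 : 66.4 : 100.0 : 56.5

The 4 Tf atoms are independent, so intensities follow the terms of (0.3067 + 0.6933)^4.
P(M) = 0.3067^4 = 0.008848
P(M+2) = 4 × 0.3067^3 × 0.6933^1 = 0.080006
P(M+4) = 6 × 0.3067^2 × 0.6933^2 = 0.271282
P(M+6) = 4 × 0.3067^1 × 0.6933^3 = 0.408825
P(M+8) = 0.6933^4 = 0.231039
The M+6 peak is largest (0.408825); scaling to 100 gives 2.2 : 19.6 : 66.4 : 100.0 : 56.5.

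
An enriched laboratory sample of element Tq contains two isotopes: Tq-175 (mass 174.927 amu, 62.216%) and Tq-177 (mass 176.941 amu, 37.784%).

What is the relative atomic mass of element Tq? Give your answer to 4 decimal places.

The abundance-weighted mean is 0.62216 × 174.927 + 0.37784 × 176.941
= 108.83258 + 66.85539 = 175.68797 amu

175.6880 amu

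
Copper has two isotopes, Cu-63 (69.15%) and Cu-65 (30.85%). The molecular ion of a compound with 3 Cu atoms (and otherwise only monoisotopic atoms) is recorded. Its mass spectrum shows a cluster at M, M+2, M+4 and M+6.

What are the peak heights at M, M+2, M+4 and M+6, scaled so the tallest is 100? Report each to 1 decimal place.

74.7 : 100.0 : 44.6 : 6.6

The 3 Cu atoms are independent, so intensities follow the terms of (0.6915 + 0.3085)^3.
P(M) = 0.6915^3 = 0.330656
P(M+2) = 3 × 0.6915^2 × 0.3085^1 = 0.442548
P(M+4) = 3 × 0.6915^1 × 0.3085^2 = 0.197435
P(M+6) = 0.3085^3 = 0.029361
The M+2 peak is largest (0.442548); scaling to 100 gives 74.7 : 100.0 : 44.6 : 6.6.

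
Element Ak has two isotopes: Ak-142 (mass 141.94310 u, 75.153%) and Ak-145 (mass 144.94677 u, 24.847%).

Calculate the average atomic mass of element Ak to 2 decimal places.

The abundance-weighted mean is 0.75153 × 141.94310 + 0.24847 × 144.94677
= 106.674498 + 36.014924 = 142.689422 u

142.69 u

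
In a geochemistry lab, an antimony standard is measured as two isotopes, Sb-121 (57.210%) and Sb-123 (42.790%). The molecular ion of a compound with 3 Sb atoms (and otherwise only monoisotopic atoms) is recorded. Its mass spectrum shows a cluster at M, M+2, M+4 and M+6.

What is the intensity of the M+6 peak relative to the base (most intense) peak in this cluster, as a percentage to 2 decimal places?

18.65%

Binomial terms of (0.57210 + 0.42790)^3: M 0.1872, M+2 0.4202, M+4 0.3143, M+6 0.0783 → M+2 is the base peak.
P(M+2) = C(3,1) × 0.57210^2 × 0.42790^1 = 3 × 0.32729841 × 0.4279 = 0.420153 (base)
P(M+6) = C(3,3) × 0.57210^0 × 0.42790^3 = 1 × 1.0000 × 0.07834781 = 0.078348
Relative intensity = 0.078348 / 0.420153 × 100 = 18.65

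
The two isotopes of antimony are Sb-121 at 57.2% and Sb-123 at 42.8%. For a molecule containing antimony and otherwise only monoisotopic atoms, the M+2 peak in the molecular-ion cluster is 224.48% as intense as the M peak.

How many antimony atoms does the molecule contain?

The M+2/M ratio from n Sb atoms is n · q/p = n · 0.428/0.572.
n = 2.2448 × 0.572/0.428 = 3.00 ≈ 3

3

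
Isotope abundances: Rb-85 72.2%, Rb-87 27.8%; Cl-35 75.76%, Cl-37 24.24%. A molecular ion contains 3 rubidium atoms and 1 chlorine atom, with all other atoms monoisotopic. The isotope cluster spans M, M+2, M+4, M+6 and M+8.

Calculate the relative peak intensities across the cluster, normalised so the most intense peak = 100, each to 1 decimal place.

67.8 : 100.0 : 55.2 : 13.5 : 1.2

Rubidium pattern (n=3): 0.37636705 : 0.43475086 : 0.16739714 : 0.02148495
Chlorine pattern (n=1): 0.7576 : 0.2424
Convolve the two distributions (both contribute in 2-u steps):
  M: 0.37636705×0.7576 = 0.285136
  M+2: 0.37636705×0.2424 + 0.43475086×0.7576 = 0.420599
  M+4: 0.43475086×0.2424 + 0.16739714×0.7576 = 0.232204
  M+6: 0.16739714×0.2424 + 0.02148495×0.7576 = 0.056854
  M+8: 0.02148495×0.2424 = 0.005208
Scale to base peak (0.420599) = 100: 67.8 : 100.0 : 55.2 : 13.5 : 1.2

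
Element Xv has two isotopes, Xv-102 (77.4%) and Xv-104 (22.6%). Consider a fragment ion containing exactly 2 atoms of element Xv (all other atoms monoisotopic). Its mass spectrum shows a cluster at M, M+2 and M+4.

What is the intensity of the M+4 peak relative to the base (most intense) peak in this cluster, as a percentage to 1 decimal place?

8.5%

Term probabilities: M 0.5991, M+2 0.3498, M+4 0.0511. Base peak = M.
P(M) = C(2,0) × 0.774^2 × 0.226^0 = 1 × 0.599076 × 1.0000 = 0.599076 (base)
P(M+4) = C(2,2) × 0.774^0 × 0.226^2 = 1 × 1.0000 × 0.051076 = 0.051076
Relative intensity = 0.051076 / 0.599076 × 100 = 8.5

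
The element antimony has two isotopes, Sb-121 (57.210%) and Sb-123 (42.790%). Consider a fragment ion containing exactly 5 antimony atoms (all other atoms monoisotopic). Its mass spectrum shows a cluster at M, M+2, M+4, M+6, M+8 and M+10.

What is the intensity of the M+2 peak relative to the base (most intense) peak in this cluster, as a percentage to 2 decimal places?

(0.57210 + 0.42790)^5 gives M 0.0613, M+2 0.2292, M+4 0.3428, M+6 0.2564, M+8 0.0959, M+10 0.0143; the largest is M+4.
P(M+4) = C(5,2) × 0.57210^3 × 0.42790^2 = 10 × 0.18724742 × 0.18309841 = 0.342847 (base)
P(M+2) = C(5,1) × 0.57210^4 × 0.42790^1 = 5 × 0.10712425 × 0.4279 = 0.229192
Relative intensity = 0.229192 / 0.342847 × 100 = 66.85

66.85%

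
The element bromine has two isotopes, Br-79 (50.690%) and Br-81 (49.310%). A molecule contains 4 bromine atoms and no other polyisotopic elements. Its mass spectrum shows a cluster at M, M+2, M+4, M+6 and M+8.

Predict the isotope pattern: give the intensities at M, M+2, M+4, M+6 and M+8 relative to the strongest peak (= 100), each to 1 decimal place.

Each Br atom is independently Br-79 (p = 0.50690) or Br-81 (q = 0.49310); the cluster is the binomial expansion (p + q)^4.
P(M) = 0.50690^4 = 0.066022
P(M+2) = 4 × 0.50690^3 × 0.49310^1 = 0.256899
P(M+4) = 6 × 0.50690^2 × 0.49310^2 = 0.374857
P(M+6) = 4 × 0.50690^1 × 0.49310^3 = 0.243101
P(M+8) = 0.49310^4 = 0.059121
The M+4 peak is largest (0.374857); scaling to 100 gives 17.6 : 68.5 : 100.0 : 64.9 : 15.8.

17.6 : 68.5 : 100.0 : 64.9 : 15.8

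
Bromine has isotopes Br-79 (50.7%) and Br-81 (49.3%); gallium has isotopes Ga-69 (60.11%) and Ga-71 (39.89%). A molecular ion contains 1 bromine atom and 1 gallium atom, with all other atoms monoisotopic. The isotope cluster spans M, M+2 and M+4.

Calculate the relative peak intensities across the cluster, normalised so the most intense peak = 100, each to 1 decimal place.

61.1 : 100.0 : 39.4

Bromine pattern (n=1): 0.5070 : 0.4930
Gallium pattern (n=1): 0.6011 : 0.3989
Convolve the two distributions (both contribute in 2-u steps):
  M: 0.5070×0.6011 = 0.304758
  M+2: 0.5070×0.3989 + 0.4930×0.6011 = 0.498585
  M+4: 0.4930×0.3989 = 0.196658
Scale to base peak (0.498585) = 100: 61.1 : 100.0 : 39.4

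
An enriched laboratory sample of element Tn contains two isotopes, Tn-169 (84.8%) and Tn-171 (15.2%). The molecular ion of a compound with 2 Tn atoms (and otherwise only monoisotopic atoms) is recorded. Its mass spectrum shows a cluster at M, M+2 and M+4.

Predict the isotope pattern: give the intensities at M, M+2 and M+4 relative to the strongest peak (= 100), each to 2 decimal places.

The 2 Tn atoms are independent, so intensities follow the terms of (0.848 + 0.152)^2.
P(M) = 0.848^2 = 0.719104
P(M+2) = 2 × 0.848^1 × 0.152^1 = 0.257792
P(M+4) = 0.152^2 = 0.023104
The M peak is largest (0.719104); scaling to 100 gives 100.00 : 35.85 : 3.21.

100.00 : 35.85 : 3.21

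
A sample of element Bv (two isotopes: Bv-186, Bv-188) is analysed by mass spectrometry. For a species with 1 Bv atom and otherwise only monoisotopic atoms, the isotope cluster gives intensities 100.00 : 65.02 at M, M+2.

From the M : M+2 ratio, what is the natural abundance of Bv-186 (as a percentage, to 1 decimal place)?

Let p = fractional abundance of Bv-186. I(M+2)/I(M) = [C(1,1)·p^0·(1−p)] / p^1 = 1·(1−p)/p = 65.02/100.00 = 0.6502
(1−p)/p = 0.6502/1 = 0.6502  ⇒  p = 1/(1 + 0.6502) = 0.6060
Bv-186: 60.6%, Bv-188: 39.4%.

60.6%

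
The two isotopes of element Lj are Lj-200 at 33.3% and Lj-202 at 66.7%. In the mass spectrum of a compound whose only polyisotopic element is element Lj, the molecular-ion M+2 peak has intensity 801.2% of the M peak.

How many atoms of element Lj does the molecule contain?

With n Lj atoms, P(M+2)/P(M) = C(n,1)·p^(n−1)q / p^n = n·q/p = n · 0.667/0.333.
n = 8.012 × 0.333/0.667 = 4.00 ≈ 4

4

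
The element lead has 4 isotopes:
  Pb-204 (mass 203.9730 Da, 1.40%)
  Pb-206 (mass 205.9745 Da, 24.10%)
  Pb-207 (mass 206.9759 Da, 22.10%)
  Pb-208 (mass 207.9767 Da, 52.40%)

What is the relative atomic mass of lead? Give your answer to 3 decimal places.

Average mass = Σ (abundance × isotope mass) = 0.0140 × 203.9730 + 0.2410 × 205.9745 + 0.2210 × 206.9759 + 0.5240 × 207.9767
= 2.85562 + 49.63985 + 45.74167 + 108.97979 = 207.21693 Da

207.217 Da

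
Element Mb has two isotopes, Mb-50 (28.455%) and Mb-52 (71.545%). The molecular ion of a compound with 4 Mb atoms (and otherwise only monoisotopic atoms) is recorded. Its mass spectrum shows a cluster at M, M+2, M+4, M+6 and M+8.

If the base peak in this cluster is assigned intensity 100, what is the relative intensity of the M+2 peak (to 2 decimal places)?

Binomial terms of (0.28455 + 0.71545)^4: M 0.0066, M+2 0.0659, M+4 0.2487, M+6 0.4168, M+8 0.2620 → M+6 is the base peak.
P(M+6) = C(4,3) × 0.28455^1 × 0.71545^3 = 4 × 0.28455 × 0.36621646 = 0.416828 (base)
P(M+2) = C(4,1) × 0.28455^3 × 0.71545^1 = 4 × 0.02303964 × 0.71545 = 0.065935
Relative intensity = 0.065935 / 0.416828 × 100 = 15.82

15.82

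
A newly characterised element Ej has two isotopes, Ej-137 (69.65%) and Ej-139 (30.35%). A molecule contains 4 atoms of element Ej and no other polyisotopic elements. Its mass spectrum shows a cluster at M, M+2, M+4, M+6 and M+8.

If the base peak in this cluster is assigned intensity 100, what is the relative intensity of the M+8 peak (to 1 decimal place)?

2.1

Binomial terms of (0.6965 + 0.3035)^4: M 0.2353, M+2 0.4102, M+4 0.2681, M+6 0.0779, M+8 0.0085 → M+2 is the base peak.
P(M+2) = C(4,1) × 0.6965^3 × 0.3035^1 = 4 × 0.33788068 × 0.3035 = 0.410187 (base)
P(M+8) = C(4,4) × 0.6965^0 × 0.3035^4 = 1 × 1.0000 × 0.00848467 = 0.008485
Relative intensity = 0.008485 / 0.410187 × 100 = 2.1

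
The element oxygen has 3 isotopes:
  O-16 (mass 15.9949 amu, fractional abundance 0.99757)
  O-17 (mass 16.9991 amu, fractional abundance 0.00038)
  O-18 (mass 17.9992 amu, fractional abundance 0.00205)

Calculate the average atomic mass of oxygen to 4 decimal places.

Ar = Σ fᵢ·mᵢ = 0.99757 × 15.9949 + 0.00038 × 16.9991 + 0.00205 × 17.9992
= 15.95603 + 0.00646 + 0.03690 = 15.99939 amu

15.9994 amu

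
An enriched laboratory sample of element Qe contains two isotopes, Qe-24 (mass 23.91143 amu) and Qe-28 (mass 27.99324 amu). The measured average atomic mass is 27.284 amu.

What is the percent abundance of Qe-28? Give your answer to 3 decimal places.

Let x be the fractional abundance of Qe-24; then Qe-28 has abundance 1 − x.
23.91143·x + 27.99324·(1 − x) = 27.284
(23.91143 − 27.99324)·x = 27.284 − 27.99324
x = -0.70924 / -4.08181 = 0.17376 → 17.376% Qe-24, 82.624% Qe-28.

82.624%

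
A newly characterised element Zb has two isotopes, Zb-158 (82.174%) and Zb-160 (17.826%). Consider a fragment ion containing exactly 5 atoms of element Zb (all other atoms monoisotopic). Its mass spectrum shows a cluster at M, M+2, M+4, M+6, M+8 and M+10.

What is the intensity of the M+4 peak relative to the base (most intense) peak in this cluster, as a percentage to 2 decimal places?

(0.82174 + 0.17826)^5 gives M 0.3747, M+2 0.4064, M+4 0.1763, M+6 0.0382, M+8 0.0041, M+10 0.0002; the largest is M+2.
P(M+2) = C(5,1) × 0.82174^4 × 0.17826^1 = 5 × 0.45597151 × 0.17826 = 0.406407 (base)
P(M+4) = C(5,2) × 0.82174^3 × 0.17826^2 = 10 × 0.55488538 × 0.03177663 = 0.176324
Relative intensity = 0.176324 / 0.406407 × 100 = 43.39

43.39%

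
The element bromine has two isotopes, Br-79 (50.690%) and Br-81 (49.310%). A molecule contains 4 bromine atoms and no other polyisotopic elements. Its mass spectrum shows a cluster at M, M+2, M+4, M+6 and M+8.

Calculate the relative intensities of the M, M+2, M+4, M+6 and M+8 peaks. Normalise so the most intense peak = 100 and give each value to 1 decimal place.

17.6 : 68.5 : 100.0 : 64.9 : 15.8

Each Br atom is independently Br-79 (p = 0.50690) or Br-81 (q = 0.49310); the cluster is the binomial expansion (p + q)^4.
P(M) = 0.50690^4 = 0.066022
P(M+2) = 4 × 0.50690^3 × 0.49310^1 = 0.256899
P(M+4) = 6 × 0.50690^2 × 0.49310^2 = 0.374857
P(M+6) = 4 × 0.50690^1 × 0.49310^3 = 0.243101
P(M+8) = 0.49310^4 = 0.059121
The M+4 peak is largest (0.374857); scaling to 100 gives 17.6 : 68.5 : 100.0 : 64.9 : 15.8.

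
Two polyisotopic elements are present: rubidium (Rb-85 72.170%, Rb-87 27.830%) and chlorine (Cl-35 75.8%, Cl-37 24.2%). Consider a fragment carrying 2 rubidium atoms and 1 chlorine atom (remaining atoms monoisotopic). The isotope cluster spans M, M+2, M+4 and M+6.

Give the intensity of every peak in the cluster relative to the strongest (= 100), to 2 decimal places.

91.70 : 100.00 : 36.22 : 4.35

Rubidium pattern (n=2): 0.52085089 : 0.40169822 : 0.07745089
Chlorine pattern (n=1): 0.7580 : 0.2420
Convolve the two distributions (both contribute in 2-u steps):
  M: 0.52085089×0.7580 = 0.394805
  M+2: 0.52085089×0.2420 + 0.40169822×0.7580 = 0.430533
  M+4: 0.40169822×0.2420 + 0.07745089×0.7580 = 0.155919
  M+6: 0.07745089×0.2420 = 0.018743
Scale to base peak (0.430533) = 100: 91.70 : 100.00 : 36.22 : 4.35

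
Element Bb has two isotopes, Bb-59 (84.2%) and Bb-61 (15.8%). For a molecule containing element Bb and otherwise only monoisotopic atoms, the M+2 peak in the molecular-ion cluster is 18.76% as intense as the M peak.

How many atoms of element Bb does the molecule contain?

The M+2/M ratio from n Bb atoms is n · q/p = n · 0.158/0.842.
n = 0.1876 × 0.842/0.158 = 1.00 ≈ 1

1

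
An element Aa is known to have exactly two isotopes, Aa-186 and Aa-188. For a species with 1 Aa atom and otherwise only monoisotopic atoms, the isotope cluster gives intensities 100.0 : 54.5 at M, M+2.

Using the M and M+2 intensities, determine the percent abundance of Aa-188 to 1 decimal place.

Write p for the Aa-186 fraction. I(M+2)/I(M) = [C(1,1)·p^0·(1−p)] / p^1 = 1·(1−p)/p = 54.5/100.0 = 0.5450
(1−p)/p = 0.5450/1 = 0.5450  ⇒  p = 1/(1 + 0.5450) = 0.6472
Aa-186: 64.7%, Aa-188: 35.3%.

35.3%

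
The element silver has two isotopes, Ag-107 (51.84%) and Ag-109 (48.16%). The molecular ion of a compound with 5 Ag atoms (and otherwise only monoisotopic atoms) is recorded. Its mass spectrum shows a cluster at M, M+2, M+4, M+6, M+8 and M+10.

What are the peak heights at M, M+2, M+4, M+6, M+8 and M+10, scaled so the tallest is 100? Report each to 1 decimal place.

11.6 : 53.8 : 100.0 : 92.9 : 43.2 : 8.0

The 5 Ag atoms are independent, so intensities follow the terms of (0.5184 + 0.4816)^5.
P(M) = 0.5184^5 = 0.037439
P(M+2) = 5 × 0.5184^4 × 0.4816^1 = 0.173907
P(M+4) = 10 × 0.5184^3 × 0.4816^2 = 0.323123
P(M+6) = 10 × 0.5184^2 × 0.4816^3 = 0.300185
P(M+8) = 5 × 0.5184^1 × 0.4816^4 = 0.139438
P(M+10) = 0.4816^5 = 0.025908
The M+4 peak is largest (0.323123); scaling to 100 gives 11.6 : 53.8 : 100.0 : 92.9 : 43.2 : 8.0.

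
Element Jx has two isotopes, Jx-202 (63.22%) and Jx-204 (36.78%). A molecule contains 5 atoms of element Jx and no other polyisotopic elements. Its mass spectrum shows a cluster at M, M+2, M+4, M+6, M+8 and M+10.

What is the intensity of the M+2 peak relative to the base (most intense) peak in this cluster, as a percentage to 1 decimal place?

85.9%

Term probabilities: M 0.1010, M+2 0.2938, M+4 0.3418, M+6 0.1989, M+8 0.0578, M+10 0.0067. Base peak = M+4.
P(M+4) = C(5,2) × 0.6322^3 × 0.3678^2 = 10 × 0.2526757 × 0.13527684 = 0.341812 (base)
P(M+2) = C(5,1) × 0.6322^4 × 0.3678^1 = 5 × 0.15974158 × 0.3678 = 0.293765
Relative intensity = 0.293765 / 0.341812 × 100 = 85.9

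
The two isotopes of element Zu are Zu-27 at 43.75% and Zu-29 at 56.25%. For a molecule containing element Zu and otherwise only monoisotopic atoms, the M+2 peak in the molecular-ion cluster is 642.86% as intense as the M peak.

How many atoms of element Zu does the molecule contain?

For n independent Zu atoms, I(M+2)/I(M) = n · (abundance Zu-29) / (abundance Zu-27) = n · 0.5625/0.4375.
n = 6.4286 × 0.4375/0.5625 = 5.00 ≈ 5

5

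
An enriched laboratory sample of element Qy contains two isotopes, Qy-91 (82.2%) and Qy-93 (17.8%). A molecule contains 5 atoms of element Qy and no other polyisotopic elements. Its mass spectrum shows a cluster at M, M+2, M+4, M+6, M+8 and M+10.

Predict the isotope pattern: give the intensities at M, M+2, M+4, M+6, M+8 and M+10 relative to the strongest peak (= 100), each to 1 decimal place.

Expanding (0.822 + 0.178)^5:
P(M) = 0.822^5 = 0.375283
P(M+2) = 5 × 0.822^4 × 0.178^1 = 0.406328
P(M+4) = 10 × 0.822^3 × 0.178^2 = 0.175977
P(M+6) = 10 × 0.822^2 × 0.178^3 = 0.038107
P(M+8) = 5 × 0.822^1 × 0.178^4 = 0.004126
P(M+10) = 0.178^5 = 0.000179
The M+2 peak is largest (0.406328); scaling to 100 gives 92.4 : 100.0 : 43.3 : 9.4 : 1.0 : 0.0.

92.4 : 100.0 : 43.3 : 9.4 : 1.0 : 0.0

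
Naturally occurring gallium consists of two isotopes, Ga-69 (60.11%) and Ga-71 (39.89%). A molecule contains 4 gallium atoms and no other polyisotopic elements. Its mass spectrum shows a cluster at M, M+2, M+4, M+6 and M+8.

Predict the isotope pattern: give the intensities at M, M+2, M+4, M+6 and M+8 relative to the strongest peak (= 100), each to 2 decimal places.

37.67 : 100.00 : 99.54 : 44.04 : 7.31

Each Ga atom is independently Ga-69 (p = 0.6011) or Ga-71 (q = 0.3989); the cluster is the binomial expansion (p + q)^4.
P(M) = 0.6011^4 = 0.130553
P(M+2) = 4 × 0.6011^3 × 0.3989^1 = 0.346549
P(M+4) = 6 × 0.6011^2 × 0.3989^2 = 0.344963
P(M+6) = 4 × 0.6011^1 × 0.3989^3 = 0.152616
P(M+8) = 0.3989^4 = 0.025320
The M+2 peak is largest (0.346549); scaling to 100 gives 37.67 : 100.00 : 99.54 : 44.04 : 7.31.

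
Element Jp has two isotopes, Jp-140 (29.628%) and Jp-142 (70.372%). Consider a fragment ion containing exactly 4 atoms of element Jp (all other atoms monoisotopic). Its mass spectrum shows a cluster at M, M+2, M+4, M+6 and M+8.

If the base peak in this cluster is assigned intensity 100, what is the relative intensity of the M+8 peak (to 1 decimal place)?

59.4

(0.29628 + 0.70372)^4 gives M 0.0077, M+2 0.0732, M+4 0.2608, M+6 0.4130, M+8 0.2452; the largest is M+6.
P(M+6) = C(4,3) × 0.29628^1 × 0.70372^3 = 4 × 0.29628 × 0.34849751 = 0.413011 (base)
P(M+8) = C(4,4) × 0.29628^0 × 0.70372^4 = 1 × 1.0000 × 0.24524467 = 0.245245
Relative intensity = 0.245245 / 0.413011 × 100 = 59.4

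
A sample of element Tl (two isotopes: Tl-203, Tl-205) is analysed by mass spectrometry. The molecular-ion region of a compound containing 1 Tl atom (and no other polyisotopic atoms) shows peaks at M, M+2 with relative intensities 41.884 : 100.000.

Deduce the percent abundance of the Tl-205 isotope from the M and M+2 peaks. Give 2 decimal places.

Let p = fractional abundance of Tl-203. I(M+2)/I(M) = [C(1,1)·p^0·(1−p)] / p^1 = 1·(1−p)/p = 100.000/41.884 = 2.3875
(1−p)/p = 2.3875/1 = 2.3875  ⇒  p = 1/(1 + 2.3875) = 0.2952
Tl-203: 29.52%, Tl-205: 70.48%.

70.48%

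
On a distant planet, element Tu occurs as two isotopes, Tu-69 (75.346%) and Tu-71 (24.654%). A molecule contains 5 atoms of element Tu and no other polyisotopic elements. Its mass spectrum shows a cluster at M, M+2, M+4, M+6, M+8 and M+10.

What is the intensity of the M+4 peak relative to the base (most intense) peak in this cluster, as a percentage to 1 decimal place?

65.4%

Term probabilities: M 0.2428, M+2 0.3973, M+4 0.2600, M+6 0.0851, M+8 0.0139, M+10 0.0009. Base peak = M+2.
P(M+2) = C(5,1) × 0.75346^4 × 0.24654^1 = 5 × 0.32228553 × 0.24654 = 0.397281 (base)
P(M+4) = C(5,2) × 0.75346^3 × 0.24654^2 = 10 × 0.42774073 × 0.06078197 = 0.259989
Relative intensity = 0.259989 / 0.397281 × 100 = 65.4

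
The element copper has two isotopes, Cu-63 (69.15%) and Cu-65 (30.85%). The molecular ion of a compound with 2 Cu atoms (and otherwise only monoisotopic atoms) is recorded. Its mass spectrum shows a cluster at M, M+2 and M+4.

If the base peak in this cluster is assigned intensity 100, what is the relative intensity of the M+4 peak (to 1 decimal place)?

Binomial terms of (0.6915 + 0.3085)^2: M 0.4782, M+2 0.4267, M+4 0.0952 → M is the base peak.
P(M) = C(2,0) × 0.6915^2 × 0.3085^0 = 1 × 0.47817225 × 1.0000 = 0.478172 (base)
P(M+4) = C(2,2) × 0.6915^0 × 0.3085^2 = 1 × 1.0000 × 0.09517225 = 0.095172
Relative intensity = 0.095172 / 0.478172 × 100 = 19.9

19.9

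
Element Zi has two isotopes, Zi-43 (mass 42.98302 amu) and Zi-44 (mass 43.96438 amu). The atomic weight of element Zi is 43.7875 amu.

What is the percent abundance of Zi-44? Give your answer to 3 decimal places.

Writing the weighted mean with unknown fraction x of Zi-43:
42.98302·x + 43.96438·(1 − x) = 43.7875
(42.98302 − 43.96438)·x = 43.7875 − 43.96438
x = -0.17688 / -0.98136 = 0.18024 → 18.024% Zi-43, 81.976% Zi-44.

81.976%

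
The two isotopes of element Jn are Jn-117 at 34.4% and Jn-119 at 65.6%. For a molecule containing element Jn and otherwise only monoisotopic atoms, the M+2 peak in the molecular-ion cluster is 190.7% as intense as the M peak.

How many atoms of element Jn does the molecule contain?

1

For n independent Jn atoms, I(M+2)/I(M) = n · (abundance Jn-119) / (abundance Jn-117) = n · 0.656/0.344.
n = 1.907 × 0.344/0.656 = 1.00 ≈ 1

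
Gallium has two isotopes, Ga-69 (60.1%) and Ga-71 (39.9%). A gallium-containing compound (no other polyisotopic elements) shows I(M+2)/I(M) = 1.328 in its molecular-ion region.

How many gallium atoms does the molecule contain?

2

The M+2/M ratio from n Ga atoms is n · q/p = n · 0.399/0.601.
n = 1.328 × 0.601/0.399 = 2.00 ≈ 2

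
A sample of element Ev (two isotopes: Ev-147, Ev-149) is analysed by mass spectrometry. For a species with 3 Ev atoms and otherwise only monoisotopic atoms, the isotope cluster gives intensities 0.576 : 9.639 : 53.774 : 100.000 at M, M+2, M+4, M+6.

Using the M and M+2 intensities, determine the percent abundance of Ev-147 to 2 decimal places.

15.20%

Let p = fractional abundance of Ev-147. I(M+2)/I(M) = [C(3,1)·p^2·(1−p)] / p^3 = 3·(1−p)/p = 9.639/0.576 = 16.7344
(1−p)/p = 16.7344/3 = 5.5781  ⇒  p = 1/(1 + 5.5781) = 0.1520
Ev-147: 15.20%, Ev-149: 84.80%.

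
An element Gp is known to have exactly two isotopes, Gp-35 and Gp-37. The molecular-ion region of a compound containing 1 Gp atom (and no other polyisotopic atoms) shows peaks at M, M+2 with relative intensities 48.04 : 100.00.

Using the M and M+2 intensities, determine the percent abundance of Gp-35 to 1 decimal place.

Write p for the Gp-35 fraction. I(M+2)/I(M) = [C(1,1)·p^0·(1−p)] / p^1 = 1·(1−p)/p = 100.00/48.04 = 2.0816
(1−p)/p = 2.0816/1 = 2.0816  ⇒  p = 1/(1 + 2.0816) = 0.3245
Gp-35: 32.5%, Gp-37: 67.5%.

32.5%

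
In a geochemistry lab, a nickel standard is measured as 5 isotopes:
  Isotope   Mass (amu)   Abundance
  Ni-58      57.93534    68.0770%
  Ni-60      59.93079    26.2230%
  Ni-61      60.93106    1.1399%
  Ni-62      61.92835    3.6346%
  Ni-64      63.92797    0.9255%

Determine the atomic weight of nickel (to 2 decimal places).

Weight each isotope mass by its fractional abundance: 0.680770 × 57.93534 + 0.262230 × 59.93079 + 0.011399 × 60.93106 + 0.036346 × 61.92835 + 0.009255 × 63.92797
= 39.440641 + 15.715651 + 0.694553 + 2.250848 + 0.591653 = 58.693346 amu

58.69 amu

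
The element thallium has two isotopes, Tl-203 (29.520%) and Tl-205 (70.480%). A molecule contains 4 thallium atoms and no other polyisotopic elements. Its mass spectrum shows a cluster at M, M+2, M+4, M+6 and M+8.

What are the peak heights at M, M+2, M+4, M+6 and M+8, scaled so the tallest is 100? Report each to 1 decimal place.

1.8 : 17.5 : 62.8 : 100.0 : 59.7

Each Tl atom is independently Tl-203 (p = 0.29520) or Tl-205 (q = 0.70480); the cluster is the binomial expansion (p + q)^4.
P(M) = 0.29520^4 = 0.007594
P(M+2) = 4 × 0.29520^3 × 0.70480^1 = 0.072523
P(M+4) = 6 × 0.29520^2 × 0.70480^2 = 0.259726
P(M+6) = 4 × 0.29520^1 × 0.70480^3 = 0.413403
P(M+8) = 0.70480^4 = 0.246754
The M+6 peak is largest (0.413403); scaling to 100 gives 1.8 : 17.5 : 62.8 : 100.0 : 59.7.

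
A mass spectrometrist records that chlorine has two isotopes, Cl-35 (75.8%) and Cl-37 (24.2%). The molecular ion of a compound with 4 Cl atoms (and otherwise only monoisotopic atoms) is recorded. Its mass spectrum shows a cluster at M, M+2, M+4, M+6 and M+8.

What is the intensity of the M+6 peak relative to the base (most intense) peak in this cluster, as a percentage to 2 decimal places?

Binomial terms of (0.758 + 0.242)^4: M 0.3301, M+2 0.4216, M+4 0.2019, M+6 0.0430, M+8 0.0034 → M+2 is the base peak.
P(M+2) = C(4,1) × 0.758^3 × 0.242^1 = 4 × 0.43551951 × 0.2420 = 0.421583 (base)
P(M+6) = C(4,3) × 0.758^1 × 0.242^3 = 4 × 0.7580 × 0.01417249 = 0.042971
Relative intensity = 0.042971 / 0.421583 × 100 = 10.19

10.19%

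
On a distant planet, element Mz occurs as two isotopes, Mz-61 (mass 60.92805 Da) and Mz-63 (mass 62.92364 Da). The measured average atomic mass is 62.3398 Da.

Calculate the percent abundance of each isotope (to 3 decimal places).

Mz-61: 29.257%, Mz-63: 70.743%

Let x be the fractional abundance of Mz-61; then Mz-63 has abundance 1 − x.
60.92805·x + 62.92364·(1 − x) = 62.3398
(60.92805 − 62.92364)·x = 62.3398 − 62.92364
x = -0.58384 / -1.99559 = 0.29257 → 29.257% Mz-61, 70.743% Mz-63.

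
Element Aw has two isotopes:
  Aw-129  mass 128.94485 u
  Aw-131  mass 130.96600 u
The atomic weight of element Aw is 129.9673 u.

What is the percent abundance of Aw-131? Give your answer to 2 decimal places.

Writing the weighted mean with unknown fraction x of Aw-129:
128.94485·x + 130.96600·(1 − x) = 129.9673
(128.94485 − 130.96600)·x = 129.9673 − 130.96600
x = -0.99870 / -2.02115 = 0.49412 → 49.41% Aw-129, 50.59% Aw-131.

50.59%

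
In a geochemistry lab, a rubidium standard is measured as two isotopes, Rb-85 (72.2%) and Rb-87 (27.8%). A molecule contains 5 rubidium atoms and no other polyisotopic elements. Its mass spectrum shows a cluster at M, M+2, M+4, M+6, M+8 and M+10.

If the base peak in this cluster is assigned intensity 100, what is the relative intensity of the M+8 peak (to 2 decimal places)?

5.71

Term probabilities: M 0.1962, M+2 0.3777, M+4 0.2909, M+6 0.1120, M+8 0.0216, M+10 0.0017. Base peak = M+2.
P(M+2) = C(5,1) × 0.722^4 × 0.278^1 = 5 × 0.27173701 × 0.2780 = 0.377714 (base)
P(M+8) = C(5,4) × 0.722^1 × 0.278^4 = 5 × 0.7220 × 0.00597282 = 0.021562
Relative intensity = 0.021562 / 0.377714 × 100 = 5.71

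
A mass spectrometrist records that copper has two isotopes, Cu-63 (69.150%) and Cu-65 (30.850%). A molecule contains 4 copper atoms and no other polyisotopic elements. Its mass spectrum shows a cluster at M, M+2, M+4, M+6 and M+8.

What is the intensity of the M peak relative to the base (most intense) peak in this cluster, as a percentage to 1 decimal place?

56.0%

Term probabilities: M 0.2286, M+2 0.4080, M+4 0.2731, M+6 0.0812, M+8 0.0091. Base peak = M+2.
P(M+2) = C(4,1) × 0.69150^3 × 0.30850^1 = 4 × 0.33065611 × 0.3085 = 0.408030 (base)
P(M) = C(4,0) × 0.69150^4 × 0.30850^0 = 1 × 0.2286487 × 1.0000 = 0.228649
Relative intensity = 0.228649 / 0.408030 × 100 = 56.0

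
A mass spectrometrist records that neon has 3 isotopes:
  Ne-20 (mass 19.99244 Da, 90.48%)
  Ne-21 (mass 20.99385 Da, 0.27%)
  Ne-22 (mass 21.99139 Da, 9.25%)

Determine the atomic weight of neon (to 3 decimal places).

20.180 Da

Ar = Σ fᵢ·mᵢ = 0.9048 × 19.99244 + 0.0027 × 20.99385 + 0.0925 × 21.99139
= 18.089160 + 0.056683 + 2.034204 = 20.180047 Da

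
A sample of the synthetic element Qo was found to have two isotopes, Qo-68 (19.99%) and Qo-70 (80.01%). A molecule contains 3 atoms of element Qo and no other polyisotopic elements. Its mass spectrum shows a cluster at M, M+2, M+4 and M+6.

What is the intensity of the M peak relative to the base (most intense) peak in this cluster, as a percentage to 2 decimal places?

1.56%

Binomial terms of (0.1999 + 0.8001)^3: M 0.0080, M+2 0.0959, M+4 0.3839, M+6 0.5122 → M+6 is the base peak.
P(M+6) = C(3,3) × 0.1999^0 × 0.8001^3 = 1 × 1.0000 × 0.51219202 = 0.512192 (base)
P(M) = C(3,0) × 0.1999^3 × 0.8001^0 = 1 × 0.00798801 × 1.0000 = 0.007988
Relative intensity = 0.007988 / 0.512192 × 100 = 1.56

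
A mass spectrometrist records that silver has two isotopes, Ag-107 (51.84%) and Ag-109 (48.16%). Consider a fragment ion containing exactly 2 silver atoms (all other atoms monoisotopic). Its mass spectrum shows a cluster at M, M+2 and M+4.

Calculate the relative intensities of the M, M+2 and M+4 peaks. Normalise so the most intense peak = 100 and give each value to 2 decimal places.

53.82 : 100.00 : 46.45

Expanding (0.5184 + 0.4816)^2:
P(M) = 0.5184^2 = 0.268739
P(M+2) = 2 × 0.5184^1 × 0.4816^1 = 0.499323
P(M+4) = 0.4816^2 = 0.231939
The M+2 peak is largest (0.499323); scaling to 100 gives 53.82 : 100.00 : 46.45.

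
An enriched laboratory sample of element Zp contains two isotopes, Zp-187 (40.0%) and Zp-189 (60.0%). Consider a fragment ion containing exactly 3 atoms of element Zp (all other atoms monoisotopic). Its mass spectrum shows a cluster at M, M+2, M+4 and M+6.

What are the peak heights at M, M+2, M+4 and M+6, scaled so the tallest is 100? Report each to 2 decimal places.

14.81 : 66.67 : 100.00 : 50.00

Expanding (0.400 + 0.600)^3:
P(M) = 0.400^3 = 0.064000
P(M+2) = 3 × 0.400^2 × 0.600^1 = 0.288000
P(M+4) = 3 × 0.400^1 × 0.600^2 = 0.432000
P(M+6) = 0.600^3 = 0.216000
The M+4 peak is largest (0.432000); scaling to 100 gives 14.81 : 66.67 : 100.00 : 50.00.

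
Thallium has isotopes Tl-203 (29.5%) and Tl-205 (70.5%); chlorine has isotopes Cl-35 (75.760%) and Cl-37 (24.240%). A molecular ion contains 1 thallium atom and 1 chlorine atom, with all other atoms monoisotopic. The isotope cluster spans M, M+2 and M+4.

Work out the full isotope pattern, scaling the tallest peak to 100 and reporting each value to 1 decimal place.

Thallium pattern (n=1): 0.2950 : 0.7050
Chlorine pattern (n=1): 0.7576 : 0.2424
Convolve the two distributions (both contribute in 2-u steps):
  M: 0.2950×0.7576 = 0.223492
  M+2: 0.2950×0.2424 + 0.7050×0.7576 = 0.605616
  M+4: 0.7050×0.2424 = 0.170892
Scale to base peak (0.605616) = 100: 36.9 : 100.0 : 28.2

36.9 : 100.0 : 28.2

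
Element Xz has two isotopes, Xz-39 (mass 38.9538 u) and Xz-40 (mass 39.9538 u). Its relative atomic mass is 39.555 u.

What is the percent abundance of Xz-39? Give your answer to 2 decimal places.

39.88%

Writing the weighted mean with unknown fraction x of Xz-39:
38.9538·x + 39.9538·(1 − x) = 39.555
(38.9538 − 39.9538)·x = 39.555 − 39.9538
x = -0.3988 / -1.0000 = 0.39880 → 39.88% Xz-39, 60.12% Xz-40.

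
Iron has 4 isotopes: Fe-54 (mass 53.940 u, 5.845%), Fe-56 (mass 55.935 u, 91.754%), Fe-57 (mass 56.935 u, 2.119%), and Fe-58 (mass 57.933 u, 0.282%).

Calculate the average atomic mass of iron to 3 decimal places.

55.845 u

Ar = Σ fᵢ·mᵢ = 0.05845 × 53.940 + 0.91754 × 55.935 + 0.02119 × 56.935 + 0.00282 × 57.933
= 3.1528 + 51.3226 + 1.2065 + 0.1634 = 55.8453 u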